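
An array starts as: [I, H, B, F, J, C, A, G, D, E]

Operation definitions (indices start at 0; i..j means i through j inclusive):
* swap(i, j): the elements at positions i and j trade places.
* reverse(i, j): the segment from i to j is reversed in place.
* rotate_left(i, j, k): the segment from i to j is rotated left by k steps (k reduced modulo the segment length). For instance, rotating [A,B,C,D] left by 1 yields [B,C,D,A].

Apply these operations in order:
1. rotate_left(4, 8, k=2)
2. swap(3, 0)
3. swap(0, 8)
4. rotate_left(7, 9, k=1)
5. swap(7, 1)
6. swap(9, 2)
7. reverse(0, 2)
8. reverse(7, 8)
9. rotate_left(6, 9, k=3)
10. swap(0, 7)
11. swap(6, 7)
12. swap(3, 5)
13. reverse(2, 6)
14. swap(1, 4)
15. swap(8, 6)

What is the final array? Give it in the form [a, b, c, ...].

Answer: [D, A, J, I, F, G, E, B, C, H]

Derivation:
After 1 (rotate_left(4, 8, k=2)): [I, H, B, F, A, G, D, J, C, E]
After 2 (swap(3, 0)): [F, H, B, I, A, G, D, J, C, E]
After 3 (swap(0, 8)): [C, H, B, I, A, G, D, J, F, E]
After 4 (rotate_left(7, 9, k=1)): [C, H, B, I, A, G, D, F, E, J]
After 5 (swap(7, 1)): [C, F, B, I, A, G, D, H, E, J]
After 6 (swap(9, 2)): [C, F, J, I, A, G, D, H, E, B]
After 7 (reverse(0, 2)): [J, F, C, I, A, G, D, H, E, B]
After 8 (reverse(7, 8)): [J, F, C, I, A, G, D, E, H, B]
After 9 (rotate_left(6, 9, k=3)): [J, F, C, I, A, G, B, D, E, H]
After 10 (swap(0, 7)): [D, F, C, I, A, G, B, J, E, H]
After 11 (swap(6, 7)): [D, F, C, I, A, G, J, B, E, H]
After 12 (swap(3, 5)): [D, F, C, G, A, I, J, B, E, H]
After 13 (reverse(2, 6)): [D, F, J, I, A, G, C, B, E, H]
After 14 (swap(1, 4)): [D, A, J, I, F, G, C, B, E, H]
After 15 (swap(8, 6)): [D, A, J, I, F, G, E, B, C, H]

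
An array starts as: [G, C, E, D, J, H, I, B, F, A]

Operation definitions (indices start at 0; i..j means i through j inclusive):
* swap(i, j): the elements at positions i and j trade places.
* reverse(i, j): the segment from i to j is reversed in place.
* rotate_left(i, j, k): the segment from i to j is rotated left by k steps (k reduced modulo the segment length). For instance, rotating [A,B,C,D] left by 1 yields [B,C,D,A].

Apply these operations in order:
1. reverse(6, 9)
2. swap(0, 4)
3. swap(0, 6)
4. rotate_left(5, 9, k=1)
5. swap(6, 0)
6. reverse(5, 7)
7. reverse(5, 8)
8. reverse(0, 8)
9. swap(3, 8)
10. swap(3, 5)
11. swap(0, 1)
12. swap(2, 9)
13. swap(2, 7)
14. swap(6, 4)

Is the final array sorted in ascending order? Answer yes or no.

After 1 (reverse(6, 9)): [G, C, E, D, J, H, A, F, B, I]
After 2 (swap(0, 4)): [J, C, E, D, G, H, A, F, B, I]
After 3 (swap(0, 6)): [A, C, E, D, G, H, J, F, B, I]
After 4 (rotate_left(5, 9, k=1)): [A, C, E, D, G, J, F, B, I, H]
After 5 (swap(6, 0)): [F, C, E, D, G, J, A, B, I, H]
After 6 (reverse(5, 7)): [F, C, E, D, G, B, A, J, I, H]
After 7 (reverse(5, 8)): [F, C, E, D, G, I, J, A, B, H]
After 8 (reverse(0, 8)): [B, A, J, I, G, D, E, C, F, H]
After 9 (swap(3, 8)): [B, A, J, F, G, D, E, C, I, H]
After 10 (swap(3, 5)): [B, A, J, D, G, F, E, C, I, H]
After 11 (swap(0, 1)): [A, B, J, D, G, F, E, C, I, H]
After 12 (swap(2, 9)): [A, B, H, D, G, F, E, C, I, J]
After 13 (swap(2, 7)): [A, B, C, D, G, F, E, H, I, J]
After 14 (swap(6, 4)): [A, B, C, D, E, F, G, H, I, J]

Answer: yes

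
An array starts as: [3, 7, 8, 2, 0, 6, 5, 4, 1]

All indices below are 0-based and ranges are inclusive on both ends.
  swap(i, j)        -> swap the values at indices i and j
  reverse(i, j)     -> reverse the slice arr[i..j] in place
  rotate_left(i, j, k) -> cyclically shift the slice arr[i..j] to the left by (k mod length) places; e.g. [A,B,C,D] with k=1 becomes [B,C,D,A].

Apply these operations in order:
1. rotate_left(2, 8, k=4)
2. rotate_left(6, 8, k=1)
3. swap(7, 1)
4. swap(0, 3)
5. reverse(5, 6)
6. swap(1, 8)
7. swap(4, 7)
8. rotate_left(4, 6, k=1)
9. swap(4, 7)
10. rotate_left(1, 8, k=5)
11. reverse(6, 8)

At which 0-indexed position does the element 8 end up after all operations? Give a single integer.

Answer: 6

Derivation:
After 1 (rotate_left(2, 8, k=4)): [3, 7, 5, 4, 1, 8, 2, 0, 6]
After 2 (rotate_left(6, 8, k=1)): [3, 7, 5, 4, 1, 8, 0, 6, 2]
After 3 (swap(7, 1)): [3, 6, 5, 4, 1, 8, 0, 7, 2]
After 4 (swap(0, 3)): [4, 6, 5, 3, 1, 8, 0, 7, 2]
After 5 (reverse(5, 6)): [4, 6, 5, 3, 1, 0, 8, 7, 2]
After 6 (swap(1, 8)): [4, 2, 5, 3, 1, 0, 8, 7, 6]
After 7 (swap(4, 7)): [4, 2, 5, 3, 7, 0, 8, 1, 6]
After 8 (rotate_left(4, 6, k=1)): [4, 2, 5, 3, 0, 8, 7, 1, 6]
After 9 (swap(4, 7)): [4, 2, 5, 3, 1, 8, 7, 0, 6]
After 10 (rotate_left(1, 8, k=5)): [4, 7, 0, 6, 2, 5, 3, 1, 8]
After 11 (reverse(6, 8)): [4, 7, 0, 6, 2, 5, 8, 1, 3]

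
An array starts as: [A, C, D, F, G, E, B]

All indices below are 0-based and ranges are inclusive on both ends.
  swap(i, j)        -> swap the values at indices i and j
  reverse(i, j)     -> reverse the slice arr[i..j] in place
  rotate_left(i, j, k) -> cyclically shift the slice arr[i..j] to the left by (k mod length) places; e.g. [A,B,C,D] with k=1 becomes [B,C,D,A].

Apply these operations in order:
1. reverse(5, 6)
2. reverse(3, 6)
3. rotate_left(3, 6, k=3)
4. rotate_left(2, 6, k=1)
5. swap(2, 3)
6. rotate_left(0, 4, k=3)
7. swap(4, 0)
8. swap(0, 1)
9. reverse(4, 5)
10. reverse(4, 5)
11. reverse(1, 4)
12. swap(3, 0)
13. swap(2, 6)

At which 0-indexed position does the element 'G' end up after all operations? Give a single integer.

After 1 (reverse(5, 6)): [A, C, D, F, G, B, E]
After 2 (reverse(3, 6)): [A, C, D, E, B, G, F]
After 3 (rotate_left(3, 6, k=3)): [A, C, D, F, E, B, G]
After 4 (rotate_left(2, 6, k=1)): [A, C, F, E, B, G, D]
After 5 (swap(2, 3)): [A, C, E, F, B, G, D]
After 6 (rotate_left(0, 4, k=3)): [F, B, A, C, E, G, D]
After 7 (swap(4, 0)): [E, B, A, C, F, G, D]
After 8 (swap(0, 1)): [B, E, A, C, F, G, D]
After 9 (reverse(4, 5)): [B, E, A, C, G, F, D]
After 10 (reverse(4, 5)): [B, E, A, C, F, G, D]
After 11 (reverse(1, 4)): [B, F, C, A, E, G, D]
After 12 (swap(3, 0)): [A, F, C, B, E, G, D]
After 13 (swap(2, 6)): [A, F, D, B, E, G, C]

Answer: 5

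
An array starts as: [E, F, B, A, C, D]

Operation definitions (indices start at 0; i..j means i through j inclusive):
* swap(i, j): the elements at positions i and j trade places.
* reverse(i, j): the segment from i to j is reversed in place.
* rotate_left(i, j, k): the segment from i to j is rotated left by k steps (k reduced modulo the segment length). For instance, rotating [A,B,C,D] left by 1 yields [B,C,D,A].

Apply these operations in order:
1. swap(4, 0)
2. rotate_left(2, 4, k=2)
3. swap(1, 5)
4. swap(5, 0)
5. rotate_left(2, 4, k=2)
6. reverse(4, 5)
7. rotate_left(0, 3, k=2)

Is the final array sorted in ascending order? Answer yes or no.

After 1 (swap(4, 0)): [C, F, B, A, E, D]
After 2 (rotate_left(2, 4, k=2)): [C, F, E, B, A, D]
After 3 (swap(1, 5)): [C, D, E, B, A, F]
After 4 (swap(5, 0)): [F, D, E, B, A, C]
After 5 (rotate_left(2, 4, k=2)): [F, D, A, E, B, C]
After 6 (reverse(4, 5)): [F, D, A, E, C, B]
After 7 (rotate_left(0, 3, k=2)): [A, E, F, D, C, B]

Answer: no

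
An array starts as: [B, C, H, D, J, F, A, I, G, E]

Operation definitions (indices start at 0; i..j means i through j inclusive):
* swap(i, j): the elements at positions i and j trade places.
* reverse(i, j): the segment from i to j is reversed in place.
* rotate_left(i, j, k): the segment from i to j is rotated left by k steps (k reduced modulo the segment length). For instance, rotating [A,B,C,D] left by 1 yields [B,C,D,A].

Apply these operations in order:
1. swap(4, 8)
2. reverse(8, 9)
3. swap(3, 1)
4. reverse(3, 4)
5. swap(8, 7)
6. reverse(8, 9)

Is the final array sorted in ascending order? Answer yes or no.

After 1 (swap(4, 8)): [B, C, H, D, G, F, A, I, J, E]
After 2 (reverse(8, 9)): [B, C, H, D, G, F, A, I, E, J]
After 3 (swap(3, 1)): [B, D, H, C, G, F, A, I, E, J]
After 4 (reverse(3, 4)): [B, D, H, G, C, F, A, I, E, J]
After 5 (swap(8, 7)): [B, D, H, G, C, F, A, E, I, J]
After 6 (reverse(8, 9)): [B, D, H, G, C, F, A, E, J, I]

Answer: no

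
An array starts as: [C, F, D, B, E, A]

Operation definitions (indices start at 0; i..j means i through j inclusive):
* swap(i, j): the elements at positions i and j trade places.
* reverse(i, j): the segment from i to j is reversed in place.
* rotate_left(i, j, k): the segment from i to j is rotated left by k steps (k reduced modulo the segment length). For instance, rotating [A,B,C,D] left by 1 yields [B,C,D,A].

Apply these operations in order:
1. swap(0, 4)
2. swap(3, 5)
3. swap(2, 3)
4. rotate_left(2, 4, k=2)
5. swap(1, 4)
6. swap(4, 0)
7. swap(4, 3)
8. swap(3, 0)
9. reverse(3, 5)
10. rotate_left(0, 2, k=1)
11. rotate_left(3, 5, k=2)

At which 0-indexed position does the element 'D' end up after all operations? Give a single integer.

After 1 (swap(0, 4)): [E, F, D, B, C, A]
After 2 (swap(3, 5)): [E, F, D, A, C, B]
After 3 (swap(2, 3)): [E, F, A, D, C, B]
After 4 (rotate_left(2, 4, k=2)): [E, F, C, A, D, B]
After 5 (swap(1, 4)): [E, D, C, A, F, B]
After 6 (swap(4, 0)): [F, D, C, A, E, B]
After 7 (swap(4, 3)): [F, D, C, E, A, B]
After 8 (swap(3, 0)): [E, D, C, F, A, B]
After 9 (reverse(3, 5)): [E, D, C, B, A, F]
After 10 (rotate_left(0, 2, k=1)): [D, C, E, B, A, F]
After 11 (rotate_left(3, 5, k=2)): [D, C, E, F, B, A]

Answer: 0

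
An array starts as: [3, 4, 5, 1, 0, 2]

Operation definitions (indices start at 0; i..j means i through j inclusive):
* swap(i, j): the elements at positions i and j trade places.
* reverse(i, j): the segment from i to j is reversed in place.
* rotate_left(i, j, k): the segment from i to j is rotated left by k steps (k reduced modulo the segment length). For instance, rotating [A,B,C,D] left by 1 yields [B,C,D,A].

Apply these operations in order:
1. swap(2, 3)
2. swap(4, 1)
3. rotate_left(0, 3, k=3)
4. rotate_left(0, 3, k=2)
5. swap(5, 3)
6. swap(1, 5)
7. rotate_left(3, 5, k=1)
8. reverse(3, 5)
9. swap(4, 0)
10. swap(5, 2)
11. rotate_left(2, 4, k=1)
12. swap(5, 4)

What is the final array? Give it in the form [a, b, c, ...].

After 1 (swap(2, 3)): [3, 4, 1, 5, 0, 2]
After 2 (swap(4, 1)): [3, 0, 1, 5, 4, 2]
After 3 (rotate_left(0, 3, k=3)): [5, 3, 0, 1, 4, 2]
After 4 (rotate_left(0, 3, k=2)): [0, 1, 5, 3, 4, 2]
After 5 (swap(5, 3)): [0, 1, 5, 2, 4, 3]
After 6 (swap(1, 5)): [0, 3, 5, 2, 4, 1]
After 7 (rotate_left(3, 5, k=1)): [0, 3, 5, 4, 1, 2]
After 8 (reverse(3, 5)): [0, 3, 5, 2, 1, 4]
After 9 (swap(4, 0)): [1, 3, 5, 2, 0, 4]
After 10 (swap(5, 2)): [1, 3, 4, 2, 0, 5]
After 11 (rotate_left(2, 4, k=1)): [1, 3, 2, 0, 4, 5]
After 12 (swap(5, 4)): [1, 3, 2, 0, 5, 4]

Answer: [1, 3, 2, 0, 5, 4]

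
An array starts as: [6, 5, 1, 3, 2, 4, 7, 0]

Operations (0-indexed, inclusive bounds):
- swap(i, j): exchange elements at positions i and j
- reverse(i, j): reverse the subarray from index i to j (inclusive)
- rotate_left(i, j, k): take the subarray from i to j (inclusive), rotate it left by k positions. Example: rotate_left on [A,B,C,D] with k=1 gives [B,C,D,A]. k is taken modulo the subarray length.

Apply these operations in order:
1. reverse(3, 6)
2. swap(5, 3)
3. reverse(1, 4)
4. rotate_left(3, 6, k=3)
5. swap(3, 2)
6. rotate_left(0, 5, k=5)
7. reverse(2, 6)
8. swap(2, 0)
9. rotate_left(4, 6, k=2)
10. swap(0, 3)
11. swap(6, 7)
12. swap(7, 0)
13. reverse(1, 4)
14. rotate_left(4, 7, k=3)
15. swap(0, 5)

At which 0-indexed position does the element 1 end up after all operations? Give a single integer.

After 1 (reverse(3, 6)): [6, 5, 1, 7, 4, 2, 3, 0]
After 2 (swap(5, 3)): [6, 5, 1, 2, 4, 7, 3, 0]
After 3 (reverse(1, 4)): [6, 4, 2, 1, 5, 7, 3, 0]
After 4 (rotate_left(3, 6, k=3)): [6, 4, 2, 3, 1, 5, 7, 0]
After 5 (swap(3, 2)): [6, 4, 3, 2, 1, 5, 7, 0]
After 6 (rotate_left(0, 5, k=5)): [5, 6, 4, 3, 2, 1, 7, 0]
After 7 (reverse(2, 6)): [5, 6, 7, 1, 2, 3, 4, 0]
After 8 (swap(2, 0)): [7, 6, 5, 1, 2, 3, 4, 0]
After 9 (rotate_left(4, 6, k=2)): [7, 6, 5, 1, 4, 2, 3, 0]
After 10 (swap(0, 3)): [1, 6, 5, 7, 4, 2, 3, 0]
After 11 (swap(6, 7)): [1, 6, 5, 7, 4, 2, 0, 3]
After 12 (swap(7, 0)): [3, 6, 5, 7, 4, 2, 0, 1]
After 13 (reverse(1, 4)): [3, 4, 7, 5, 6, 2, 0, 1]
After 14 (rotate_left(4, 7, k=3)): [3, 4, 7, 5, 1, 6, 2, 0]
After 15 (swap(0, 5)): [6, 4, 7, 5, 1, 3, 2, 0]

Answer: 4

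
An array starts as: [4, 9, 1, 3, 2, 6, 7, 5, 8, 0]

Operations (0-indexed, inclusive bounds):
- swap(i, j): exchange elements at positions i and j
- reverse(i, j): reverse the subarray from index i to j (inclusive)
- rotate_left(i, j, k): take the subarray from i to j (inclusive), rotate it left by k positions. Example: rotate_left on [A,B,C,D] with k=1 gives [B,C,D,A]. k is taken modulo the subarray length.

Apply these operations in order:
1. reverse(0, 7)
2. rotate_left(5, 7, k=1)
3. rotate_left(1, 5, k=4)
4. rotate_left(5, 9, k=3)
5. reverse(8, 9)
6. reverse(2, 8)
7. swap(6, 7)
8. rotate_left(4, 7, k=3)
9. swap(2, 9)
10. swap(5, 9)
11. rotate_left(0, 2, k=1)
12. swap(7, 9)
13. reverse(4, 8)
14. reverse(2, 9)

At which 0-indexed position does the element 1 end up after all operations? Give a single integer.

After 1 (reverse(0, 7)): [5, 7, 6, 2, 3, 1, 9, 4, 8, 0]
After 2 (rotate_left(5, 7, k=1)): [5, 7, 6, 2, 3, 9, 4, 1, 8, 0]
After 3 (rotate_left(1, 5, k=4)): [5, 9, 7, 6, 2, 3, 4, 1, 8, 0]
After 4 (rotate_left(5, 9, k=3)): [5, 9, 7, 6, 2, 8, 0, 3, 4, 1]
After 5 (reverse(8, 9)): [5, 9, 7, 6, 2, 8, 0, 3, 1, 4]
After 6 (reverse(2, 8)): [5, 9, 1, 3, 0, 8, 2, 6, 7, 4]
After 7 (swap(6, 7)): [5, 9, 1, 3, 0, 8, 6, 2, 7, 4]
After 8 (rotate_left(4, 7, k=3)): [5, 9, 1, 3, 2, 0, 8, 6, 7, 4]
After 9 (swap(2, 9)): [5, 9, 4, 3, 2, 0, 8, 6, 7, 1]
After 10 (swap(5, 9)): [5, 9, 4, 3, 2, 1, 8, 6, 7, 0]
After 11 (rotate_left(0, 2, k=1)): [9, 4, 5, 3, 2, 1, 8, 6, 7, 0]
After 12 (swap(7, 9)): [9, 4, 5, 3, 2, 1, 8, 0, 7, 6]
After 13 (reverse(4, 8)): [9, 4, 5, 3, 7, 0, 8, 1, 2, 6]
After 14 (reverse(2, 9)): [9, 4, 6, 2, 1, 8, 0, 7, 3, 5]

Answer: 4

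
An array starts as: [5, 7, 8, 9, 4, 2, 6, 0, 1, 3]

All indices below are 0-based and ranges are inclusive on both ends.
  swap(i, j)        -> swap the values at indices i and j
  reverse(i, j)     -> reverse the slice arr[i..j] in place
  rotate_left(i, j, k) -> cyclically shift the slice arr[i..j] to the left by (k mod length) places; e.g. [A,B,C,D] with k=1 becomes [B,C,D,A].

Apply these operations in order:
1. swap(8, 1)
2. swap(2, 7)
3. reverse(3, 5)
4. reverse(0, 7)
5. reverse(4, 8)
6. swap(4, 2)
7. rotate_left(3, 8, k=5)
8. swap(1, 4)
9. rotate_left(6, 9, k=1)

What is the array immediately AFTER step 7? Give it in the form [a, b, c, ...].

Answer: [8, 6, 7, 2, 4, 9, 5, 1, 0, 3]

Derivation:
After 1 (swap(8, 1)): [5, 1, 8, 9, 4, 2, 6, 0, 7, 3]
After 2 (swap(2, 7)): [5, 1, 0, 9, 4, 2, 6, 8, 7, 3]
After 3 (reverse(3, 5)): [5, 1, 0, 2, 4, 9, 6, 8, 7, 3]
After 4 (reverse(0, 7)): [8, 6, 9, 4, 2, 0, 1, 5, 7, 3]
After 5 (reverse(4, 8)): [8, 6, 9, 4, 7, 5, 1, 0, 2, 3]
After 6 (swap(4, 2)): [8, 6, 7, 4, 9, 5, 1, 0, 2, 3]
After 7 (rotate_left(3, 8, k=5)): [8, 6, 7, 2, 4, 9, 5, 1, 0, 3]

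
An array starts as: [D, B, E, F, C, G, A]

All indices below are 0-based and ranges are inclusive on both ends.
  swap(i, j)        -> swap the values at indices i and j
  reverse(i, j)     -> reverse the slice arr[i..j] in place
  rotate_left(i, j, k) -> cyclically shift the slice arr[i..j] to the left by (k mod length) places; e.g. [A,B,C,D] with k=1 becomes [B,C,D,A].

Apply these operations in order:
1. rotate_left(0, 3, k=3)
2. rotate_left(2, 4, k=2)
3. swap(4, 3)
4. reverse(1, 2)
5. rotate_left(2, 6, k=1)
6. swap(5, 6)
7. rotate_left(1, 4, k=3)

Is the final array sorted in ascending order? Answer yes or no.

After 1 (rotate_left(0, 3, k=3)): [F, D, B, E, C, G, A]
After 2 (rotate_left(2, 4, k=2)): [F, D, C, B, E, G, A]
After 3 (swap(4, 3)): [F, D, C, E, B, G, A]
After 4 (reverse(1, 2)): [F, C, D, E, B, G, A]
After 5 (rotate_left(2, 6, k=1)): [F, C, E, B, G, A, D]
After 6 (swap(5, 6)): [F, C, E, B, G, D, A]
After 7 (rotate_left(1, 4, k=3)): [F, G, C, E, B, D, A]

Answer: no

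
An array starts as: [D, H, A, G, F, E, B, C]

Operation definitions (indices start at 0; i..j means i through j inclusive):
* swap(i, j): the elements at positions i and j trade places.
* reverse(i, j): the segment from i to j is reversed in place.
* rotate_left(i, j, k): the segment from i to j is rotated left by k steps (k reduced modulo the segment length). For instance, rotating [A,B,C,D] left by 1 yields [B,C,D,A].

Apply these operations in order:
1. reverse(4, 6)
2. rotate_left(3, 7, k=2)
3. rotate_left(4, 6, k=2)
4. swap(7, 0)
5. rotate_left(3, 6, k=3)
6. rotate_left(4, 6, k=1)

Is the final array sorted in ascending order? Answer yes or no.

After 1 (reverse(4, 6)): [D, H, A, G, B, E, F, C]
After 2 (rotate_left(3, 7, k=2)): [D, H, A, E, F, C, G, B]
After 3 (rotate_left(4, 6, k=2)): [D, H, A, E, G, F, C, B]
After 4 (swap(7, 0)): [B, H, A, E, G, F, C, D]
After 5 (rotate_left(3, 6, k=3)): [B, H, A, C, E, G, F, D]
After 6 (rotate_left(4, 6, k=1)): [B, H, A, C, G, F, E, D]

Answer: no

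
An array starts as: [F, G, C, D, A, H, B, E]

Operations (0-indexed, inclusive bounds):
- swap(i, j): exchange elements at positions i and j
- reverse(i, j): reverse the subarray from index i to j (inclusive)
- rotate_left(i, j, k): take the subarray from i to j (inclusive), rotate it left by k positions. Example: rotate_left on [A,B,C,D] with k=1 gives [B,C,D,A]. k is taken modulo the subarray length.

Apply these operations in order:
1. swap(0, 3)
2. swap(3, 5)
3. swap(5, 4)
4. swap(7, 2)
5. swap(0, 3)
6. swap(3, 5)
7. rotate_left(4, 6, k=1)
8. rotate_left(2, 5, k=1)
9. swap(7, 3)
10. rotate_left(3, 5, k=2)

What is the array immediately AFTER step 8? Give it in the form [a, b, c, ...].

After 1 (swap(0, 3)): [D, G, C, F, A, H, B, E]
After 2 (swap(3, 5)): [D, G, C, H, A, F, B, E]
After 3 (swap(5, 4)): [D, G, C, H, F, A, B, E]
After 4 (swap(7, 2)): [D, G, E, H, F, A, B, C]
After 5 (swap(0, 3)): [H, G, E, D, F, A, B, C]
After 6 (swap(3, 5)): [H, G, E, A, F, D, B, C]
After 7 (rotate_left(4, 6, k=1)): [H, G, E, A, D, B, F, C]
After 8 (rotate_left(2, 5, k=1)): [H, G, A, D, B, E, F, C]

Answer: [H, G, A, D, B, E, F, C]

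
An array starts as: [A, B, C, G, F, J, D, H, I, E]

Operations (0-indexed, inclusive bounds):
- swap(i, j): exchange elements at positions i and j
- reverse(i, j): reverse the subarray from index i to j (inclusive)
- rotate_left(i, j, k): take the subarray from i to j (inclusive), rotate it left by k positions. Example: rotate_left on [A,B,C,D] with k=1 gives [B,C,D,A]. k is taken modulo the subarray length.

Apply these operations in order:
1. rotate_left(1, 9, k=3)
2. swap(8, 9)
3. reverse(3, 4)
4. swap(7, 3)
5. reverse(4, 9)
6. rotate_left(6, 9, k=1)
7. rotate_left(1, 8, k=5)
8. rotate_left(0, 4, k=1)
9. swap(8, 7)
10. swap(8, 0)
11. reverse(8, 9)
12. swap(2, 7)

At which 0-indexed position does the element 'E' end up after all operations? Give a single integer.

Answer: 9

Derivation:
After 1 (rotate_left(1, 9, k=3)): [A, F, J, D, H, I, E, B, C, G]
After 2 (swap(8, 9)): [A, F, J, D, H, I, E, B, G, C]
After 3 (reverse(3, 4)): [A, F, J, H, D, I, E, B, G, C]
After 4 (swap(7, 3)): [A, F, J, B, D, I, E, H, G, C]
After 5 (reverse(4, 9)): [A, F, J, B, C, G, H, E, I, D]
After 6 (rotate_left(6, 9, k=1)): [A, F, J, B, C, G, E, I, D, H]
After 7 (rotate_left(1, 8, k=5)): [A, E, I, D, F, J, B, C, G, H]
After 8 (rotate_left(0, 4, k=1)): [E, I, D, F, A, J, B, C, G, H]
After 9 (swap(8, 7)): [E, I, D, F, A, J, B, G, C, H]
After 10 (swap(8, 0)): [C, I, D, F, A, J, B, G, E, H]
After 11 (reverse(8, 9)): [C, I, D, F, A, J, B, G, H, E]
After 12 (swap(2, 7)): [C, I, G, F, A, J, B, D, H, E]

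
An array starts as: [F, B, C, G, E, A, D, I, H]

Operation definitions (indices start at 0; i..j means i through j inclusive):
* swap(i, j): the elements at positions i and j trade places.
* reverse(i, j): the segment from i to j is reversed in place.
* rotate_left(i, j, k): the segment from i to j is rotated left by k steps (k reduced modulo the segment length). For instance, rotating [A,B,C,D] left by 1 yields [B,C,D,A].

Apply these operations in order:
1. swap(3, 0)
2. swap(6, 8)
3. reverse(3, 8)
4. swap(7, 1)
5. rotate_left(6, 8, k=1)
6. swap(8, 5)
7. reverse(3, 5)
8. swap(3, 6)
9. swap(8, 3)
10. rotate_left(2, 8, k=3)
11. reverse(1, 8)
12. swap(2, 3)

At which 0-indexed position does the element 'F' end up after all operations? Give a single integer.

After 1 (swap(3, 0)): [G, B, C, F, E, A, D, I, H]
After 2 (swap(6, 8)): [G, B, C, F, E, A, H, I, D]
After 3 (reverse(3, 8)): [G, B, C, D, I, H, A, E, F]
After 4 (swap(7, 1)): [G, E, C, D, I, H, A, B, F]
After 5 (rotate_left(6, 8, k=1)): [G, E, C, D, I, H, B, F, A]
After 6 (swap(8, 5)): [G, E, C, D, I, A, B, F, H]
After 7 (reverse(3, 5)): [G, E, C, A, I, D, B, F, H]
After 8 (swap(3, 6)): [G, E, C, B, I, D, A, F, H]
After 9 (swap(8, 3)): [G, E, C, H, I, D, A, F, B]
After 10 (rotate_left(2, 8, k=3)): [G, E, D, A, F, B, C, H, I]
After 11 (reverse(1, 8)): [G, I, H, C, B, F, A, D, E]
After 12 (swap(2, 3)): [G, I, C, H, B, F, A, D, E]

Answer: 5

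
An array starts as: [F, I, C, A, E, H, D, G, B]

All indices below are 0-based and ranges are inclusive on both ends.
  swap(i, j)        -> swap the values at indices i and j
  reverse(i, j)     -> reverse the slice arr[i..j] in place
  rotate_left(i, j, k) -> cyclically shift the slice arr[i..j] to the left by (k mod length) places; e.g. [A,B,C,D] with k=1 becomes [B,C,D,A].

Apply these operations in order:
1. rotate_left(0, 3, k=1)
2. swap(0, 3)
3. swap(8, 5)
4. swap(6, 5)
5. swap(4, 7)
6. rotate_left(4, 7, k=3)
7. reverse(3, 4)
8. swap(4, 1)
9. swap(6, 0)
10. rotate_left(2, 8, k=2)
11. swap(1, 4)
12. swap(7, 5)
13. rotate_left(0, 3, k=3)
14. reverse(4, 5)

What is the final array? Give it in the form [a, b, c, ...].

After 1 (rotate_left(0, 3, k=1)): [I, C, A, F, E, H, D, G, B]
After 2 (swap(0, 3)): [F, C, A, I, E, H, D, G, B]
After 3 (swap(8, 5)): [F, C, A, I, E, B, D, G, H]
After 4 (swap(6, 5)): [F, C, A, I, E, D, B, G, H]
After 5 (swap(4, 7)): [F, C, A, I, G, D, B, E, H]
After 6 (rotate_left(4, 7, k=3)): [F, C, A, I, E, G, D, B, H]
After 7 (reverse(3, 4)): [F, C, A, E, I, G, D, B, H]
After 8 (swap(4, 1)): [F, I, A, E, C, G, D, B, H]
After 9 (swap(6, 0)): [D, I, A, E, C, G, F, B, H]
After 10 (rotate_left(2, 8, k=2)): [D, I, C, G, F, B, H, A, E]
After 11 (swap(1, 4)): [D, F, C, G, I, B, H, A, E]
After 12 (swap(7, 5)): [D, F, C, G, I, A, H, B, E]
After 13 (rotate_left(0, 3, k=3)): [G, D, F, C, I, A, H, B, E]
After 14 (reverse(4, 5)): [G, D, F, C, A, I, H, B, E]

Answer: [G, D, F, C, A, I, H, B, E]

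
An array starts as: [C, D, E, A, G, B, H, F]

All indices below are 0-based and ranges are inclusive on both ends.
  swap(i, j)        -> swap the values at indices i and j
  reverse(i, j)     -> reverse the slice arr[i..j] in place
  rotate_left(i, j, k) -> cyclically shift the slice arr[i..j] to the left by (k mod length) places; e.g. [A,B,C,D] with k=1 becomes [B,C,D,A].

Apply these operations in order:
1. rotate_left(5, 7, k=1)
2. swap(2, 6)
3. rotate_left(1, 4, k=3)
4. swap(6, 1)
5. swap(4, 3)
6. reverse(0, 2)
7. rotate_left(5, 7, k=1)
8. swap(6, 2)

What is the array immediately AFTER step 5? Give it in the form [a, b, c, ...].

After 1 (rotate_left(5, 7, k=1)): [C, D, E, A, G, H, F, B]
After 2 (swap(2, 6)): [C, D, F, A, G, H, E, B]
After 3 (rotate_left(1, 4, k=3)): [C, G, D, F, A, H, E, B]
After 4 (swap(6, 1)): [C, E, D, F, A, H, G, B]
After 5 (swap(4, 3)): [C, E, D, A, F, H, G, B]

Answer: [C, E, D, A, F, H, G, B]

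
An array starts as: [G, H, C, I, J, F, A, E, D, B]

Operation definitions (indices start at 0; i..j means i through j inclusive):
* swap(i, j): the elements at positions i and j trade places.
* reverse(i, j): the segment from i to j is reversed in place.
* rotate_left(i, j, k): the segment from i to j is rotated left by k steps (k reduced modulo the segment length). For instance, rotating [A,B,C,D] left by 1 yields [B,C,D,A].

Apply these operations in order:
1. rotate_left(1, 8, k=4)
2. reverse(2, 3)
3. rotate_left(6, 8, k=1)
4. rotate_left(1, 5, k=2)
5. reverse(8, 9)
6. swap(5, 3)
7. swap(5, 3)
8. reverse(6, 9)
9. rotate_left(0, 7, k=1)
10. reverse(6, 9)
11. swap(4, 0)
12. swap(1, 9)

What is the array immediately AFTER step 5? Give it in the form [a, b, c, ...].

Answer: [G, A, D, H, F, E, I, J, B, C]

Derivation:
After 1 (rotate_left(1, 8, k=4)): [G, F, A, E, D, H, C, I, J, B]
After 2 (reverse(2, 3)): [G, F, E, A, D, H, C, I, J, B]
After 3 (rotate_left(6, 8, k=1)): [G, F, E, A, D, H, I, J, C, B]
After 4 (rotate_left(1, 5, k=2)): [G, A, D, H, F, E, I, J, C, B]
After 5 (reverse(8, 9)): [G, A, D, H, F, E, I, J, B, C]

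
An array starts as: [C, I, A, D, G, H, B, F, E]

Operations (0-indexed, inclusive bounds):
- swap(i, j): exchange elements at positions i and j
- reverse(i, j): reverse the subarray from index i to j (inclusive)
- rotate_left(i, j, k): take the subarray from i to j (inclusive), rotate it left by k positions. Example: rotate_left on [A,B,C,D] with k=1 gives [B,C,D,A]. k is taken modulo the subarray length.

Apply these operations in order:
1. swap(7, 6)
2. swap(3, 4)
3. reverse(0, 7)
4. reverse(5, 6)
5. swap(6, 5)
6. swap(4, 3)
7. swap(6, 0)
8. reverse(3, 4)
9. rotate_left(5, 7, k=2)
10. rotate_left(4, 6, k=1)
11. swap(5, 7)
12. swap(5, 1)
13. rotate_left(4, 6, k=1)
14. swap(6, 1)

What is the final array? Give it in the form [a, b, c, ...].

After 1 (swap(7, 6)): [C, I, A, D, G, H, F, B, E]
After 2 (swap(3, 4)): [C, I, A, G, D, H, F, B, E]
After 3 (reverse(0, 7)): [B, F, H, D, G, A, I, C, E]
After 4 (reverse(5, 6)): [B, F, H, D, G, I, A, C, E]
After 5 (swap(6, 5)): [B, F, H, D, G, A, I, C, E]
After 6 (swap(4, 3)): [B, F, H, G, D, A, I, C, E]
After 7 (swap(6, 0)): [I, F, H, G, D, A, B, C, E]
After 8 (reverse(3, 4)): [I, F, H, D, G, A, B, C, E]
After 9 (rotate_left(5, 7, k=2)): [I, F, H, D, G, C, A, B, E]
After 10 (rotate_left(4, 6, k=1)): [I, F, H, D, C, A, G, B, E]
After 11 (swap(5, 7)): [I, F, H, D, C, B, G, A, E]
After 12 (swap(5, 1)): [I, B, H, D, C, F, G, A, E]
After 13 (rotate_left(4, 6, k=1)): [I, B, H, D, F, G, C, A, E]
After 14 (swap(6, 1)): [I, C, H, D, F, G, B, A, E]

Answer: [I, C, H, D, F, G, B, A, E]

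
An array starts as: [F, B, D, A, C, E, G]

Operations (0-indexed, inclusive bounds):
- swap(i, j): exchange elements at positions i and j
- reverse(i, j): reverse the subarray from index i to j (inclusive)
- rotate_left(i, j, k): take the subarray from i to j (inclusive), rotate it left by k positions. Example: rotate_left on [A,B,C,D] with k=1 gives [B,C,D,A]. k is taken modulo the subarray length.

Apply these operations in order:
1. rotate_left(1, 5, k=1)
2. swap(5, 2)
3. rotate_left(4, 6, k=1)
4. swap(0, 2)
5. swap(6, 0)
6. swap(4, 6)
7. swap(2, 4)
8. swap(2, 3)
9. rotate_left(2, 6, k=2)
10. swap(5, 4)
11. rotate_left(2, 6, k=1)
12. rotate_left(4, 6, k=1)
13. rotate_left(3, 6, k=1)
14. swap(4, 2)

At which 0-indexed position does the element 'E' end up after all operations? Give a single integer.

After 1 (rotate_left(1, 5, k=1)): [F, D, A, C, E, B, G]
After 2 (swap(5, 2)): [F, D, B, C, E, A, G]
After 3 (rotate_left(4, 6, k=1)): [F, D, B, C, A, G, E]
After 4 (swap(0, 2)): [B, D, F, C, A, G, E]
After 5 (swap(6, 0)): [E, D, F, C, A, G, B]
After 6 (swap(4, 6)): [E, D, F, C, B, G, A]
After 7 (swap(2, 4)): [E, D, B, C, F, G, A]
After 8 (swap(2, 3)): [E, D, C, B, F, G, A]
After 9 (rotate_left(2, 6, k=2)): [E, D, F, G, A, C, B]
After 10 (swap(5, 4)): [E, D, F, G, C, A, B]
After 11 (rotate_left(2, 6, k=1)): [E, D, G, C, A, B, F]
After 12 (rotate_left(4, 6, k=1)): [E, D, G, C, B, F, A]
After 13 (rotate_left(3, 6, k=1)): [E, D, G, B, F, A, C]
After 14 (swap(4, 2)): [E, D, F, B, G, A, C]

Answer: 0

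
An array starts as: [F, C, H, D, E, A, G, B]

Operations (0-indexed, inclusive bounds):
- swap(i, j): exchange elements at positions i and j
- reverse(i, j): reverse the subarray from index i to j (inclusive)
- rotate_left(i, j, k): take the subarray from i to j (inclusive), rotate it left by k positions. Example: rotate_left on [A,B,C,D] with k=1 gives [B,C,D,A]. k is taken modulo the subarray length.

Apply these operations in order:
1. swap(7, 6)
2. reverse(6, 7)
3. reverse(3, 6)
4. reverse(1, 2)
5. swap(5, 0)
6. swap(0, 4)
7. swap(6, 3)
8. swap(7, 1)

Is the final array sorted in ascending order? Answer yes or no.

Answer: yes

Derivation:
After 1 (swap(7, 6)): [F, C, H, D, E, A, B, G]
After 2 (reverse(6, 7)): [F, C, H, D, E, A, G, B]
After 3 (reverse(3, 6)): [F, C, H, G, A, E, D, B]
After 4 (reverse(1, 2)): [F, H, C, G, A, E, D, B]
After 5 (swap(5, 0)): [E, H, C, G, A, F, D, B]
After 6 (swap(0, 4)): [A, H, C, G, E, F, D, B]
After 7 (swap(6, 3)): [A, H, C, D, E, F, G, B]
After 8 (swap(7, 1)): [A, B, C, D, E, F, G, H]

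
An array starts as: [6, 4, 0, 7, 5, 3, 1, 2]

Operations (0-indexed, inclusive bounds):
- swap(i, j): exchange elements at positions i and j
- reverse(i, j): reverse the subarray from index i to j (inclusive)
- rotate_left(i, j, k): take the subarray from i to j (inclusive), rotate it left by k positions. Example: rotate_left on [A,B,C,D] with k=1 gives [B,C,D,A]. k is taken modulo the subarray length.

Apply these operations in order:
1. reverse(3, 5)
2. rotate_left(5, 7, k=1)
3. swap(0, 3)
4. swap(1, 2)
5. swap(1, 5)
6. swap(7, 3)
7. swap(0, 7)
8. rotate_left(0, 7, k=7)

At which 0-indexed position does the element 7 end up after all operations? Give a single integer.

Answer: 4

Derivation:
After 1 (reverse(3, 5)): [6, 4, 0, 3, 5, 7, 1, 2]
After 2 (rotate_left(5, 7, k=1)): [6, 4, 0, 3, 5, 1, 2, 7]
After 3 (swap(0, 3)): [3, 4, 0, 6, 5, 1, 2, 7]
After 4 (swap(1, 2)): [3, 0, 4, 6, 5, 1, 2, 7]
After 5 (swap(1, 5)): [3, 1, 4, 6, 5, 0, 2, 7]
After 6 (swap(7, 3)): [3, 1, 4, 7, 5, 0, 2, 6]
After 7 (swap(0, 7)): [6, 1, 4, 7, 5, 0, 2, 3]
After 8 (rotate_left(0, 7, k=7)): [3, 6, 1, 4, 7, 5, 0, 2]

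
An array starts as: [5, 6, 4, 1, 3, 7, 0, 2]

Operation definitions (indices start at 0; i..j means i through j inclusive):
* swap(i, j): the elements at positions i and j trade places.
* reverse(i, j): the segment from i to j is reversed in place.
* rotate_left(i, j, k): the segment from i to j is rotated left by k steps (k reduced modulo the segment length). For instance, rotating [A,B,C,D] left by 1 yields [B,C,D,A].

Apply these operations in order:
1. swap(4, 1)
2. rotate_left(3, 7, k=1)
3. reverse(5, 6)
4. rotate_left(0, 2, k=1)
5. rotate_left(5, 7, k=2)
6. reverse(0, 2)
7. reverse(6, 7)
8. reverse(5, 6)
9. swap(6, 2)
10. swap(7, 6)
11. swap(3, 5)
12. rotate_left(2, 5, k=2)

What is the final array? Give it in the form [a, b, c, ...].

Answer: [5, 4, 7, 6, 1, 0, 2, 3]

Derivation:
After 1 (swap(4, 1)): [5, 3, 4, 1, 6, 7, 0, 2]
After 2 (rotate_left(3, 7, k=1)): [5, 3, 4, 6, 7, 0, 2, 1]
After 3 (reverse(5, 6)): [5, 3, 4, 6, 7, 2, 0, 1]
After 4 (rotate_left(0, 2, k=1)): [3, 4, 5, 6, 7, 2, 0, 1]
After 5 (rotate_left(5, 7, k=2)): [3, 4, 5, 6, 7, 1, 2, 0]
After 6 (reverse(0, 2)): [5, 4, 3, 6, 7, 1, 2, 0]
After 7 (reverse(6, 7)): [5, 4, 3, 6, 7, 1, 0, 2]
After 8 (reverse(5, 6)): [5, 4, 3, 6, 7, 0, 1, 2]
After 9 (swap(6, 2)): [5, 4, 1, 6, 7, 0, 3, 2]
After 10 (swap(7, 6)): [5, 4, 1, 6, 7, 0, 2, 3]
After 11 (swap(3, 5)): [5, 4, 1, 0, 7, 6, 2, 3]
After 12 (rotate_left(2, 5, k=2)): [5, 4, 7, 6, 1, 0, 2, 3]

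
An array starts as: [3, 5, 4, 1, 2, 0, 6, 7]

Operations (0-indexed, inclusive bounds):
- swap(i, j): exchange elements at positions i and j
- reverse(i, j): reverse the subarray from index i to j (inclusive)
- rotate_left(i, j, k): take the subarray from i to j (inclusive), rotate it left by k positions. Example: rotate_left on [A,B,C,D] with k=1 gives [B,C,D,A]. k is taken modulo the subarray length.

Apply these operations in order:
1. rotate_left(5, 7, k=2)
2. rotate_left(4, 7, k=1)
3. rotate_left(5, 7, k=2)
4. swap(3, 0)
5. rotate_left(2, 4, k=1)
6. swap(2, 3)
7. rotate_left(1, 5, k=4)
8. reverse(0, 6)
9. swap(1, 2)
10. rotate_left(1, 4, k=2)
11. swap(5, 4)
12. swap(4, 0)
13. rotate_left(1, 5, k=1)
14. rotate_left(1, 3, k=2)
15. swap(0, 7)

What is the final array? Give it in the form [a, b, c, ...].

After 1 (rotate_left(5, 7, k=2)): [3, 5, 4, 1, 2, 7, 0, 6]
After 2 (rotate_left(4, 7, k=1)): [3, 5, 4, 1, 7, 0, 6, 2]
After 3 (rotate_left(5, 7, k=2)): [3, 5, 4, 1, 7, 2, 0, 6]
After 4 (swap(3, 0)): [1, 5, 4, 3, 7, 2, 0, 6]
After 5 (rotate_left(2, 4, k=1)): [1, 5, 3, 7, 4, 2, 0, 6]
After 6 (swap(2, 3)): [1, 5, 7, 3, 4, 2, 0, 6]
After 7 (rotate_left(1, 5, k=4)): [1, 2, 5, 7, 3, 4, 0, 6]
After 8 (reverse(0, 6)): [0, 4, 3, 7, 5, 2, 1, 6]
After 9 (swap(1, 2)): [0, 3, 4, 7, 5, 2, 1, 6]
After 10 (rotate_left(1, 4, k=2)): [0, 7, 5, 3, 4, 2, 1, 6]
After 11 (swap(5, 4)): [0, 7, 5, 3, 2, 4, 1, 6]
After 12 (swap(4, 0)): [2, 7, 5, 3, 0, 4, 1, 6]
After 13 (rotate_left(1, 5, k=1)): [2, 5, 3, 0, 4, 7, 1, 6]
After 14 (rotate_left(1, 3, k=2)): [2, 0, 5, 3, 4, 7, 1, 6]
After 15 (swap(0, 7)): [6, 0, 5, 3, 4, 7, 1, 2]

Answer: [6, 0, 5, 3, 4, 7, 1, 2]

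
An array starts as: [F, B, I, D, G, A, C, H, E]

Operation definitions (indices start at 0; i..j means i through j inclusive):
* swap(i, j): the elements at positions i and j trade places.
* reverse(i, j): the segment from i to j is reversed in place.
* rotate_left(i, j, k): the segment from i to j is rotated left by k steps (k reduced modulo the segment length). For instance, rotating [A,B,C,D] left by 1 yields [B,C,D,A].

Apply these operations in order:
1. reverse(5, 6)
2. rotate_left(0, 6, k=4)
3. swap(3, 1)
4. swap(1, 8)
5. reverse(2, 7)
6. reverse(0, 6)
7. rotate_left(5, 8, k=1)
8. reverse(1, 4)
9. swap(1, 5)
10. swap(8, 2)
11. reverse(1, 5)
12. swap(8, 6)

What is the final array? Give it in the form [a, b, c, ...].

After 1 (reverse(5, 6)): [F, B, I, D, G, C, A, H, E]
After 2 (rotate_left(0, 6, k=4)): [G, C, A, F, B, I, D, H, E]
After 3 (swap(3, 1)): [G, F, A, C, B, I, D, H, E]
After 4 (swap(1, 8)): [G, E, A, C, B, I, D, H, F]
After 5 (reverse(2, 7)): [G, E, H, D, I, B, C, A, F]
After 6 (reverse(0, 6)): [C, B, I, D, H, E, G, A, F]
After 7 (rotate_left(5, 8, k=1)): [C, B, I, D, H, G, A, F, E]
After 8 (reverse(1, 4)): [C, H, D, I, B, G, A, F, E]
After 9 (swap(1, 5)): [C, G, D, I, B, H, A, F, E]
After 10 (swap(8, 2)): [C, G, E, I, B, H, A, F, D]
After 11 (reverse(1, 5)): [C, H, B, I, E, G, A, F, D]
After 12 (swap(8, 6)): [C, H, B, I, E, G, D, F, A]

Answer: [C, H, B, I, E, G, D, F, A]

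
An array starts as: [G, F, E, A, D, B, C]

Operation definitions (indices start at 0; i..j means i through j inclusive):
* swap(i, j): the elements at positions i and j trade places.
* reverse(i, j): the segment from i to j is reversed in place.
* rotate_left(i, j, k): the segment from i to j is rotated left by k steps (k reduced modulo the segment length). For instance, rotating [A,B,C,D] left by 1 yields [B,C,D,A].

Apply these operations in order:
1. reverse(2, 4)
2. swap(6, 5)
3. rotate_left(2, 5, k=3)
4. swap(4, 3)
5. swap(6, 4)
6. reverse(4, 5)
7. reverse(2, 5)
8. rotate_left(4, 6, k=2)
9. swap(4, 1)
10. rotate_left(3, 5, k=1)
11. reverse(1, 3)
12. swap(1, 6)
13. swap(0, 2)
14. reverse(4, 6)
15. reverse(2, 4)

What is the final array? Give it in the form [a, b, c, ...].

Answer: [B, C, F, D, G, E, A]

Derivation:
After 1 (reverse(2, 4)): [G, F, D, A, E, B, C]
After 2 (swap(6, 5)): [G, F, D, A, E, C, B]
After 3 (rotate_left(2, 5, k=3)): [G, F, C, D, A, E, B]
After 4 (swap(4, 3)): [G, F, C, A, D, E, B]
After 5 (swap(6, 4)): [G, F, C, A, B, E, D]
After 6 (reverse(4, 5)): [G, F, C, A, E, B, D]
After 7 (reverse(2, 5)): [G, F, B, E, A, C, D]
After 8 (rotate_left(4, 6, k=2)): [G, F, B, E, D, A, C]
After 9 (swap(4, 1)): [G, D, B, E, F, A, C]
After 10 (rotate_left(3, 5, k=1)): [G, D, B, F, A, E, C]
After 11 (reverse(1, 3)): [G, F, B, D, A, E, C]
After 12 (swap(1, 6)): [G, C, B, D, A, E, F]
After 13 (swap(0, 2)): [B, C, G, D, A, E, F]
After 14 (reverse(4, 6)): [B, C, G, D, F, E, A]
After 15 (reverse(2, 4)): [B, C, F, D, G, E, A]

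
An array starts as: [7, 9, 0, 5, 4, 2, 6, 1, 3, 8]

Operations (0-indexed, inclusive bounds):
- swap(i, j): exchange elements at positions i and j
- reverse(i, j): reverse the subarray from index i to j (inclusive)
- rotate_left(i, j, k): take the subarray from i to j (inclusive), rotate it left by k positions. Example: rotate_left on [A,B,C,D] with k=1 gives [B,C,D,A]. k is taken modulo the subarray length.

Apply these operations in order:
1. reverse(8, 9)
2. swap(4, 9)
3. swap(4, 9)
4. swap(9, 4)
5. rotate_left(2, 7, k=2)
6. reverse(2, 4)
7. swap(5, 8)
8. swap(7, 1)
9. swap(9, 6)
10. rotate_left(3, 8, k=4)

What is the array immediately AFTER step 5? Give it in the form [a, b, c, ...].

Answer: [7, 9, 3, 2, 6, 1, 0, 5, 8, 4]

Derivation:
After 1 (reverse(8, 9)): [7, 9, 0, 5, 4, 2, 6, 1, 8, 3]
After 2 (swap(4, 9)): [7, 9, 0, 5, 3, 2, 6, 1, 8, 4]
After 3 (swap(4, 9)): [7, 9, 0, 5, 4, 2, 6, 1, 8, 3]
After 4 (swap(9, 4)): [7, 9, 0, 5, 3, 2, 6, 1, 8, 4]
After 5 (rotate_left(2, 7, k=2)): [7, 9, 3, 2, 6, 1, 0, 5, 8, 4]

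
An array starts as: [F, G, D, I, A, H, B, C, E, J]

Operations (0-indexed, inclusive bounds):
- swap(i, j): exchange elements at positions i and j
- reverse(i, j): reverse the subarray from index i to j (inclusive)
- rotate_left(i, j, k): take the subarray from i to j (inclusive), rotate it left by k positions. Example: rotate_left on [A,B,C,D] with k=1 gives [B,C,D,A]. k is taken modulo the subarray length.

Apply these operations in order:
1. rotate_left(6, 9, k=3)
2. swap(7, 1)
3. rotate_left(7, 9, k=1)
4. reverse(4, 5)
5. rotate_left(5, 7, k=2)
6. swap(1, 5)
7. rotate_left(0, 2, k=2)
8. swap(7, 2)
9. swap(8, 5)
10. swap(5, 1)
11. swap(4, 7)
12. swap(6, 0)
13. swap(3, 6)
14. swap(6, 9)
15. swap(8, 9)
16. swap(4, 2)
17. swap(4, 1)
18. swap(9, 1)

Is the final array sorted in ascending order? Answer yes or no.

After 1 (rotate_left(6, 9, k=3)): [F, G, D, I, A, H, J, B, C, E]
After 2 (swap(7, 1)): [F, B, D, I, A, H, J, G, C, E]
After 3 (rotate_left(7, 9, k=1)): [F, B, D, I, A, H, J, C, E, G]
After 4 (reverse(4, 5)): [F, B, D, I, H, A, J, C, E, G]
After 5 (rotate_left(5, 7, k=2)): [F, B, D, I, H, C, A, J, E, G]
After 6 (swap(1, 5)): [F, C, D, I, H, B, A, J, E, G]
After 7 (rotate_left(0, 2, k=2)): [D, F, C, I, H, B, A, J, E, G]
After 8 (swap(7, 2)): [D, F, J, I, H, B, A, C, E, G]
After 9 (swap(8, 5)): [D, F, J, I, H, E, A, C, B, G]
After 10 (swap(5, 1)): [D, E, J, I, H, F, A, C, B, G]
After 11 (swap(4, 7)): [D, E, J, I, C, F, A, H, B, G]
After 12 (swap(6, 0)): [A, E, J, I, C, F, D, H, B, G]
After 13 (swap(3, 6)): [A, E, J, D, C, F, I, H, B, G]
After 14 (swap(6, 9)): [A, E, J, D, C, F, G, H, B, I]
After 15 (swap(8, 9)): [A, E, J, D, C, F, G, H, I, B]
After 16 (swap(4, 2)): [A, E, C, D, J, F, G, H, I, B]
After 17 (swap(4, 1)): [A, J, C, D, E, F, G, H, I, B]
After 18 (swap(9, 1)): [A, B, C, D, E, F, G, H, I, J]

Answer: yes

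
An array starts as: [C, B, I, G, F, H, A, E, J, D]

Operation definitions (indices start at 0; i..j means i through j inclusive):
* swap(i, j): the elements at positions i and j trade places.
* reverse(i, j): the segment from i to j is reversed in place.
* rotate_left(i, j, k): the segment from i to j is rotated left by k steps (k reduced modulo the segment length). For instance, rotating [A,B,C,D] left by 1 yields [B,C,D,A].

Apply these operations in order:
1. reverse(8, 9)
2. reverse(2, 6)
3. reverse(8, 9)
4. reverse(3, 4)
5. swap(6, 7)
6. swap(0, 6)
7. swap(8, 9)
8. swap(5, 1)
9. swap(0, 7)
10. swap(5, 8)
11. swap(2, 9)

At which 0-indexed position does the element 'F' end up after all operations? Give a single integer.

After 1 (reverse(8, 9)): [C, B, I, G, F, H, A, E, D, J]
After 2 (reverse(2, 6)): [C, B, A, H, F, G, I, E, D, J]
After 3 (reverse(8, 9)): [C, B, A, H, F, G, I, E, J, D]
After 4 (reverse(3, 4)): [C, B, A, F, H, G, I, E, J, D]
After 5 (swap(6, 7)): [C, B, A, F, H, G, E, I, J, D]
After 6 (swap(0, 6)): [E, B, A, F, H, G, C, I, J, D]
After 7 (swap(8, 9)): [E, B, A, F, H, G, C, I, D, J]
After 8 (swap(5, 1)): [E, G, A, F, H, B, C, I, D, J]
After 9 (swap(0, 7)): [I, G, A, F, H, B, C, E, D, J]
After 10 (swap(5, 8)): [I, G, A, F, H, D, C, E, B, J]
After 11 (swap(2, 9)): [I, G, J, F, H, D, C, E, B, A]

Answer: 3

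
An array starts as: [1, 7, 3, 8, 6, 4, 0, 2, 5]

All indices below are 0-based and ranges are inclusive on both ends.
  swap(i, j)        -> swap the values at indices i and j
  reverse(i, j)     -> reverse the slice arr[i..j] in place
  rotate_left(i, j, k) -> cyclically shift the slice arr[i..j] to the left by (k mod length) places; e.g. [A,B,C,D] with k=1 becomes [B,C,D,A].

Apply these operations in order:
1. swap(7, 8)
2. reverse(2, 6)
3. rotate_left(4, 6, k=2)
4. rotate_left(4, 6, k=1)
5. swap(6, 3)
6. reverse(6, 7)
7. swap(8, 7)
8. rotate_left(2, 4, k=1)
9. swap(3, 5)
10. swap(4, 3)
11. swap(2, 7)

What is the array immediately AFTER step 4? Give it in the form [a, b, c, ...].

Answer: [1, 7, 0, 4, 6, 8, 3, 5, 2]

Derivation:
After 1 (swap(7, 8)): [1, 7, 3, 8, 6, 4, 0, 5, 2]
After 2 (reverse(2, 6)): [1, 7, 0, 4, 6, 8, 3, 5, 2]
After 3 (rotate_left(4, 6, k=2)): [1, 7, 0, 4, 3, 6, 8, 5, 2]
After 4 (rotate_left(4, 6, k=1)): [1, 7, 0, 4, 6, 8, 3, 5, 2]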